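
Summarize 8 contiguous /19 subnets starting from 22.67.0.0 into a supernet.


Original prefix: /19
Number of subnets: 8 = 2^3
New prefix = 19 - 3 = 16
Supernet: 22.67.0.0/16


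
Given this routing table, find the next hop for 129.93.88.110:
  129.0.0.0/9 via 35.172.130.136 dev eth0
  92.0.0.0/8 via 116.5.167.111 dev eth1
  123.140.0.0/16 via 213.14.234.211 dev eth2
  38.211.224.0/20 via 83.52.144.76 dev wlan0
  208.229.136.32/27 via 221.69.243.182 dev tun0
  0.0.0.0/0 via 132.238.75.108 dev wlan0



Longest prefix match for 129.93.88.110:
  /9 129.0.0.0: MATCH
  /8 92.0.0.0: no
  /16 123.140.0.0: no
  /20 38.211.224.0: no
  /27 208.229.136.32: no
  /0 0.0.0.0: MATCH
Selected: next-hop 35.172.130.136 via eth0 (matched /9)


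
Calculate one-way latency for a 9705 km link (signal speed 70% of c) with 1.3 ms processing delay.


Speed = 0.7 * 3e5 km/s = 210000 km/s
Propagation delay = 9705 / 210000 = 0.0462 s = 46.2143 ms
Processing delay = 1.3 ms
Total one-way latency = 47.5143 ms


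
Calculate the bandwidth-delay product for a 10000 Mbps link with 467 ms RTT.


BDP = bandwidth * RTT
= 10000 Mbps * 467 ms
= 10000 * 1e6 * 467 / 1000 bits
= 4670000000 bits
= 583750000 bytes
= 570068.3594 KB
BDP = 4670000000 bits (583750000 bytes)


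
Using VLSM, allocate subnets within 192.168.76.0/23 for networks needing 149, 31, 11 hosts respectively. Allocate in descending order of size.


149 hosts -> /24 (254 usable): 192.168.76.0/24
31 hosts -> /26 (62 usable): 192.168.77.0/26
11 hosts -> /28 (14 usable): 192.168.77.64/28
Allocation: 192.168.76.0/24 (149 hosts, 254 usable); 192.168.77.0/26 (31 hosts, 62 usable); 192.168.77.64/28 (11 hosts, 14 usable)


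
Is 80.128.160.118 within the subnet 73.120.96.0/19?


Subnet network: 73.120.96.0
Test IP AND mask: 80.128.160.0
No, 80.128.160.118 is not in 73.120.96.0/19


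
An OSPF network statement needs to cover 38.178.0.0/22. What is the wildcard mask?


Subnet mask: 255.255.252.0
Wildcard = 255.255.255.255 - subnet mask
255 - 255 = 0
255 - 255 = 0
255 - 252 = 3
255 - 0 = 255
Wildcard: 0.0.3.255


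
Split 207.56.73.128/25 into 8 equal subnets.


New prefix = 25 + 3 = 28
Each subnet has 16 addresses
  207.56.73.128/28
  207.56.73.144/28
  207.56.73.160/28
  207.56.73.176/28
  207.56.73.192/28
  207.56.73.208/28
  207.56.73.224/28
  207.56.73.240/28
Subnets: 207.56.73.128/28, 207.56.73.144/28, 207.56.73.160/28, 207.56.73.176/28, 207.56.73.192/28, 207.56.73.208/28, 207.56.73.224/28, 207.56.73.240/28


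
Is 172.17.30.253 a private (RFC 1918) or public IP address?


RFC 1918 private ranges:
  10.0.0.0/8 (10.0.0.0 - 10.255.255.255)
  172.16.0.0/12 (172.16.0.0 - 172.31.255.255)
  192.168.0.0/16 (192.168.0.0 - 192.168.255.255)
Private (in 172.16.0.0/12)


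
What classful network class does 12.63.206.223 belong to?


First octet: 12
Binary: 00001100
0xxxxxxx -> Class A (1-126)
Class A, default mask 255.0.0.0 (/8)


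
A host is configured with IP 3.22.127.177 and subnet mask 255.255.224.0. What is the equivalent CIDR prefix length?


Binary: 11111111.11111111.11100000.00000000
Count leading 1s
Prefix: /19


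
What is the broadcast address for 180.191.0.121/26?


Network: 180.191.0.64/26
Host bits = 6
Set all host bits to 1:
Broadcast: 180.191.0.127


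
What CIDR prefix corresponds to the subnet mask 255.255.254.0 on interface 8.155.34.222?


Binary: 11111111.11111111.11111110.00000000
Count leading 1s
Prefix: /23


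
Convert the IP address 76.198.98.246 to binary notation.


76 = 01001100
198 = 11000110
98 = 01100010
246 = 11110110
Binary: 01001100.11000110.01100010.11110110


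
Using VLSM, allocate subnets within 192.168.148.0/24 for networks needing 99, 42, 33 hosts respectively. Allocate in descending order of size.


99 hosts -> /25 (126 usable): 192.168.148.0/25
42 hosts -> /26 (62 usable): 192.168.148.128/26
33 hosts -> /26 (62 usable): 192.168.148.192/26
Allocation: 192.168.148.0/25 (99 hosts, 126 usable); 192.168.148.128/26 (42 hosts, 62 usable); 192.168.148.192/26 (33 hosts, 62 usable)


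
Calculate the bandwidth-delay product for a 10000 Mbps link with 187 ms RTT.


BDP = bandwidth * RTT
= 10000 Mbps * 187 ms
= 10000 * 1e6 * 187 / 1000 bits
= 1870000000 bits
= 233750000 bytes
= 228271.4844 KB
BDP = 1870000000 bits (233750000 bytes)


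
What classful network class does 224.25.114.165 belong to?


First octet: 224
Binary: 11100000
1110xxxx -> Class D (224-239)
Class D (multicast), default mask N/A


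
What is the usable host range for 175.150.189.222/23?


Network: 175.150.188.0
Broadcast: 175.150.189.255
First usable = network + 1
Last usable = broadcast - 1
Range: 175.150.188.1 to 175.150.189.254


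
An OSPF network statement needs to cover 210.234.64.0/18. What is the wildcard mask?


Subnet mask: 255.255.192.0
Wildcard = 255.255.255.255 - subnet mask
255 - 255 = 0
255 - 255 = 0
255 - 192 = 63
255 - 0 = 255
Wildcard: 0.0.63.255


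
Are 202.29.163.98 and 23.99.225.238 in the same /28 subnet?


Mask: 255.255.255.240
202.29.163.98 AND mask = 202.29.163.96
23.99.225.238 AND mask = 23.99.225.224
No, different subnets (202.29.163.96 vs 23.99.225.224)


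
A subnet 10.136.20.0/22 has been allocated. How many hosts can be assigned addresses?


Host bits = 32 - 22 = 10
Total addresses = 2^10 = 1024
Usable = total - 2 (network and broadcast)
Usable hosts: 1022


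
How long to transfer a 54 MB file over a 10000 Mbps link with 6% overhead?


Effective throughput = 10000 * (1 - 6/100) = 9400 Mbps
File size in Mb = 54 * 8 = 432 Mb
Time = 432 / 9400
Time = 0.046 seconds


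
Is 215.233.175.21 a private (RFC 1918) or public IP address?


RFC 1918 private ranges:
  10.0.0.0/8 (10.0.0.0 - 10.255.255.255)
  172.16.0.0/12 (172.16.0.0 - 172.31.255.255)
  192.168.0.0/16 (192.168.0.0 - 192.168.255.255)
Public (not in any RFC 1918 range)


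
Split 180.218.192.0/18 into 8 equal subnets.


New prefix = 18 + 3 = 21
Each subnet has 2048 addresses
  180.218.192.0/21
  180.218.200.0/21
  180.218.208.0/21
  180.218.216.0/21
  180.218.224.0/21
  180.218.232.0/21
  180.218.240.0/21
  180.218.248.0/21
Subnets: 180.218.192.0/21, 180.218.200.0/21, 180.218.208.0/21, 180.218.216.0/21, 180.218.224.0/21, 180.218.232.0/21, 180.218.240.0/21, 180.218.248.0/21


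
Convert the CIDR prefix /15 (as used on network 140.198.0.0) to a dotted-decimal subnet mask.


/15 means 15 network bits, 17 host bits
Binary: 11111111111111100000000000000000
Mask: 255.254.0.0


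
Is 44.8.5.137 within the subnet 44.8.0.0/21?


Subnet network: 44.8.0.0
Test IP AND mask: 44.8.0.0
Yes, 44.8.5.137 is in 44.8.0.0/21


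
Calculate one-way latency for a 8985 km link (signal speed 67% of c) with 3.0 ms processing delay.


Speed = 0.67 * 3e5 km/s = 201000 km/s
Propagation delay = 8985 / 201000 = 0.0447 s = 44.7015 ms
Processing delay = 3.0 ms
Total one-way latency = 47.7015 ms


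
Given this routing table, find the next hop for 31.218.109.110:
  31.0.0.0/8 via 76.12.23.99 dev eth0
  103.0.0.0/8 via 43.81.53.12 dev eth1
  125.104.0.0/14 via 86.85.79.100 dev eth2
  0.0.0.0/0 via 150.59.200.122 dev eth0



Longest prefix match for 31.218.109.110:
  /8 31.0.0.0: MATCH
  /8 103.0.0.0: no
  /14 125.104.0.0: no
  /0 0.0.0.0: MATCH
Selected: next-hop 76.12.23.99 via eth0 (matched /8)


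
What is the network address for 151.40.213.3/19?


IP:   10010111.00101000.11010101.00000011
Mask: 11111111.11111111.11100000.00000000
AND operation:
Net:  10010111.00101000.11000000.00000000
Network: 151.40.192.0/19


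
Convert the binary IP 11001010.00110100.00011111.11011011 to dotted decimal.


11001010 = 202
00110100 = 52
00011111 = 31
11011011 = 219
IP: 202.52.31.219


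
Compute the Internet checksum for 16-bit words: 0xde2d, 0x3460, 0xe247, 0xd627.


Sum all words (with carry folding):
+ 0xde2d = 0xde2d
+ 0x3460 = 0x128e
+ 0xe247 = 0xf4d5
+ 0xd627 = 0xcafd
One's complement: ~0xcafd
Checksum = 0x3502


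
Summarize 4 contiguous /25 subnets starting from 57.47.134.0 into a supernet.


Original prefix: /25
Number of subnets: 4 = 2^2
New prefix = 25 - 2 = 23
Supernet: 57.47.134.0/23


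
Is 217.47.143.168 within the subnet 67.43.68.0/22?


Subnet network: 67.43.68.0
Test IP AND mask: 217.47.140.0
No, 217.47.143.168 is not in 67.43.68.0/22


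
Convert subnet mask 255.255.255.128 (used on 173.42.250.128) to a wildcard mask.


Subnet mask: 255.255.255.128
Wildcard = 255.255.255.255 - subnet mask
255 - 255 = 0
255 - 255 = 0
255 - 255 = 0
255 - 128 = 127
Wildcard: 0.0.0.127


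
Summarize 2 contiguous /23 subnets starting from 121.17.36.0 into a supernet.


Original prefix: /23
Number of subnets: 2 = 2^1
New prefix = 23 - 1 = 22
Supernet: 121.17.36.0/22


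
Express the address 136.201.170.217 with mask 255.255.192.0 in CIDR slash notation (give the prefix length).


Binary: 11111111.11111111.11000000.00000000
Count leading 1s
Prefix: /18


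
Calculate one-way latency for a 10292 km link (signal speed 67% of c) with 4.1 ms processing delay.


Speed = 0.67 * 3e5 km/s = 201000 km/s
Propagation delay = 10292 / 201000 = 0.0512 s = 51.204 ms
Processing delay = 4.1 ms
Total one-way latency = 55.304 ms


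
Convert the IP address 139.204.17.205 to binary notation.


139 = 10001011
204 = 11001100
17 = 00010001
205 = 11001101
Binary: 10001011.11001100.00010001.11001101


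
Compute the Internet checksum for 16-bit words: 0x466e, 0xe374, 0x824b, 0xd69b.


Sum all words (with carry folding):
+ 0x466e = 0x466e
+ 0xe374 = 0x29e3
+ 0x824b = 0xac2e
+ 0xd69b = 0x82ca
One's complement: ~0x82ca
Checksum = 0x7d35


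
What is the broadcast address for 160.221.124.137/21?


Network: 160.221.120.0/21
Host bits = 11
Set all host bits to 1:
Broadcast: 160.221.127.255


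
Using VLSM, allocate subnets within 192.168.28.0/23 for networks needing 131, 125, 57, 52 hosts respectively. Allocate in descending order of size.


131 hosts -> /24 (254 usable): 192.168.28.0/24
125 hosts -> /25 (126 usable): 192.168.29.0/25
57 hosts -> /26 (62 usable): 192.168.29.128/26
52 hosts -> /26 (62 usable): 192.168.29.192/26
Allocation: 192.168.28.0/24 (131 hosts, 254 usable); 192.168.29.0/25 (125 hosts, 126 usable); 192.168.29.128/26 (57 hosts, 62 usable); 192.168.29.192/26 (52 hosts, 62 usable)


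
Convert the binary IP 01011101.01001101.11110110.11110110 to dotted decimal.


01011101 = 93
01001101 = 77
11110110 = 246
11110110 = 246
IP: 93.77.246.246


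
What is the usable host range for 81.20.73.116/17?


Network: 81.20.0.0
Broadcast: 81.20.127.255
First usable = network + 1
Last usable = broadcast - 1
Range: 81.20.0.1 to 81.20.127.254


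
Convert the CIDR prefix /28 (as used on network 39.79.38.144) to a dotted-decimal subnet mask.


/28 means 28 network bits, 4 host bits
Binary: 11111111111111111111111111110000
Mask: 255.255.255.240


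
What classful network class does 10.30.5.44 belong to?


First octet: 10
Binary: 00001010
0xxxxxxx -> Class A (1-126)
Class A, default mask 255.0.0.0 (/8)


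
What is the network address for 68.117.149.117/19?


IP:   01000100.01110101.10010101.01110101
Mask: 11111111.11111111.11100000.00000000
AND operation:
Net:  01000100.01110101.10000000.00000000
Network: 68.117.128.0/19


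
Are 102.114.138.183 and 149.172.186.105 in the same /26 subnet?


Mask: 255.255.255.192
102.114.138.183 AND mask = 102.114.138.128
149.172.186.105 AND mask = 149.172.186.64
No, different subnets (102.114.138.128 vs 149.172.186.64)


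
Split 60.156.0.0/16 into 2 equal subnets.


New prefix = 16 + 1 = 17
Each subnet has 32768 addresses
  60.156.0.0/17
  60.156.128.0/17
Subnets: 60.156.0.0/17, 60.156.128.0/17


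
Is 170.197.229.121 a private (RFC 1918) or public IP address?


RFC 1918 private ranges:
  10.0.0.0/8 (10.0.0.0 - 10.255.255.255)
  172.16.0.0/12 (172.16.0.0 - 172.31.255.255)
  192.168.0.0/16 (192.168.0.0 - 192.168.255.255)
Public (not in any RFC 1918 range)


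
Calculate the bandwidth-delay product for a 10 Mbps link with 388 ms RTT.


BDP = bandwidth * RTT
= 10 Mbps * 388 ms
= 10 * 1e6 * 388 / 1000 bits
= 3880000 bits
= 485000 bytes
= 473.6328 KB
BDP = 3880000 bits (485000 bytes)


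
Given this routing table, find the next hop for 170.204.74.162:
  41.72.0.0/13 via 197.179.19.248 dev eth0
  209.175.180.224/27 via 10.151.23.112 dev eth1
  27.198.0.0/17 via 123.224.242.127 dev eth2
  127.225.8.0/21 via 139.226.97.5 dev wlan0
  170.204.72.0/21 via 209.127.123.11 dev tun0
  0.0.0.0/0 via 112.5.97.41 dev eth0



Longest prefix match for 170.204.74.162:
  /13 41.72.0.0: no
  /27 209.175.180.224: no
  /17 27.198.0.0: no
  /21 127.225.8.0: no
  /21 170.204.72.0: MATCH
  /0 0.0.0.0: MATCH
Selected: next-hop 209.127.123.11 via tun0 (matched /21)


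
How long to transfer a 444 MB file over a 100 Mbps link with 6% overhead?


Effective throughput = 100 * (1 - 6/100) = 94 Mbps
File size in Mb = 444 * 8 = 3552 Mb
Time = 3552 / 94
Time = 37.7872 seconds


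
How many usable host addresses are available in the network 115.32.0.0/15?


Host bits = 32 - 15 = 17
Total addresses = 2^17 = 131072
Usable = total - 2 (network and broadcast)
Usable hosts: 131070


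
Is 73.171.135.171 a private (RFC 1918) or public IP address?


RFC 1918 private ranges:
  10.0.0.0/8 (10.0.0.0 - 10.255.255.255)
  172.16.0.0/12 (172.16.0.0 - 172.31.255.255)
  192.168.0.0/16 (192.168.0.0 - 192.168.255.255)
Public (not in any RFC 1918 range)


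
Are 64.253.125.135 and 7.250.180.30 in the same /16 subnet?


Mask: 255.255.0.0
64.253.125.135 AND mask = 64.253.0.0
7.250.180.30 AND mask = 7.250.0.0
No, different subnets (64.253.0.0 vs 7.250.0.0)


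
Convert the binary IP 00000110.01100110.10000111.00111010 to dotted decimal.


00000110 = 6
01100110 = 102
10000111 = 135
00111010 = 58
IP: 6.102.135.58


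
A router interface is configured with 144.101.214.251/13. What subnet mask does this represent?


/13 means 13 network bits, 19 host bits
Binary: 11111111111110000000000000000000
Mask: 255.248.0.0


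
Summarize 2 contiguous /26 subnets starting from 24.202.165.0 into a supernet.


Original prefix: /26
Number of subnets: 2 = 2^1
New prefix = 26 - 1 = 25
Supernet: 24.202.165.0/25


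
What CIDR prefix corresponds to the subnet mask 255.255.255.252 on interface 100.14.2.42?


Binary: 11111111.11111111.11111111.11111100
Count leading 1s
Prefix: /30


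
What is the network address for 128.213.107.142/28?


IP:   10000000.11010101.01101011.10001110
Mask: 11111111.11111111.11111111.11110000
AND operation:
Net:  10000000.11010101.01101011.10000000
Network: 128.213.107.128/28


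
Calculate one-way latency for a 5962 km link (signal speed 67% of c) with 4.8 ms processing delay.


Speed = 0.67 * 3e5 km/s = 201000 km/s
Propagation delay = 5962 / 201000 = 0.0297 s = 29.6617 ms
Processing delay = 4.8 ms
Total one-way latency = 34.4617 ms


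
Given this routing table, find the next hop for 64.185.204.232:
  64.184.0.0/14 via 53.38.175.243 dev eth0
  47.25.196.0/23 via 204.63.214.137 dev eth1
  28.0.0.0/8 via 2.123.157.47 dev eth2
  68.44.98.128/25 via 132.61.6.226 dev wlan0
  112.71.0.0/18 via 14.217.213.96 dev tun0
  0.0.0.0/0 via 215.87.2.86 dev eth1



Longest prefix match for 64.185.204.232:
  /14 64.184.0.0: MATCH
  /23 47.25.196.0: no
  /8 28.0.0.0: no
  /25 68.44.98.128: no
  /18 112.71.0.0: no
  /0 0.0.0.0: MATCH
Selected: next-hop 53.38.175.243 via eth0 (matched /14)


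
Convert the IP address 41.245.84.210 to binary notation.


41 = 00101001
245 = 11110101
84 = 01010100
210 = 11010010
Binary: 00101001.11110101.01010100.11010010


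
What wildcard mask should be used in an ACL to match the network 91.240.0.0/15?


Subnet mask: 255.254.0.0
Wildcard = 255.255.255.255 - subnet mask
255 - 255 = 0
255 - 254 = 1
255 - 0 = 255
255 - 0 = 255
Wildcard: 0.1.255.255


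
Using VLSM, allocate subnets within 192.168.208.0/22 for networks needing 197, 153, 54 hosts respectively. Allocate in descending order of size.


197 hosts -> /24 (254 usable): 192.168.208.0/24
153 hosts -> /24 (254 usable): 192.168.209.0/24
54 hosts -> /26 (62 usable): 192.168.210.0/26
Allocation: 192.168.208.0/24 (197 hosts, 254 usable); 192.168.209.0/24 (153 hosts, 254 usable); 192.168.210.0/26 (54 hosts, 62 usable)


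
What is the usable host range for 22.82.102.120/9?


Network: 22.0.0.0
Broadcast: 22.127.255.255
First usable = network + 1
Last usable = broadcast - 1
Range: 22.0.0.1 to 22.127.255.254


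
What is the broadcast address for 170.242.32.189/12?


Network: 170.240.0.0/12
Host bits = 20
Set all host bits to 1:
Broadcast: 170.255.255.255


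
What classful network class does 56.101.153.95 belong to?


First octet: 56
Binary: 00111000
0xxxxxxx -> Class A (1-126)
Class A, default mask 255.0.0.0 (/8)


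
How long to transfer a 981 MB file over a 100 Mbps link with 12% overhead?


Effective throughput = 100 * (1 - 12/100) = 88 Mbps
File size in Mb = 981 * 8 = 7848 Mb
Time = 7848 / 88
Time = 89.1818 seconds


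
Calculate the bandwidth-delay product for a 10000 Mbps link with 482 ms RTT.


BDP = bandwidth * RTT
= 10000 Mbps * 482 ms
= 10000 * 1e6 * 482 / 1000 bits
= 4820000000 bits
= 602500000 bytes
= 588378.9062 KB
BDP = 4820000000 bits (602500000 bytes)


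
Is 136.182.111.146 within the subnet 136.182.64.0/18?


Subnet network: 136.182.64.0
Test IP AND mask: 136.182.64.0
Yes, 136.182.111.146 is in 136.182.64.0/18


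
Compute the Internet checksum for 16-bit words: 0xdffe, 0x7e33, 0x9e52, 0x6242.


Sum all words (with carry folding):
+ 0xdffe = 0xdffe
+ 0x7e33 = 0x5e32
+ 0x9e52 = 0xfc84
+ 0x6242 = 0x5ec7
One's complement: ~0x5ec7
Checksum = 0xa138


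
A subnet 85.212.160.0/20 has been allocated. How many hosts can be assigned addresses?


Host bits = 32 - 20 = 12
Total addresses = 2^12 = 4096
Usable = total - 2 (network and broadcast)
Usable hosts: 4094


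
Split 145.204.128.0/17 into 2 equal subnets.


New prefix = 17 + 1 = 18
Each subnet has 16384 addresses
  145.204.128.0/18
  145.204.192.0/18
Subnets: 145.204.128.0/18, 145.204.192.0/18


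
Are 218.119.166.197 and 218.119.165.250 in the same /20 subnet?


Mask: 255.255.240.0
218.119.166.197 AND mask = 218.119.160.0
218.119.165.250 AND mask = 218.119.160.0
Yes, same subnet (218.119.160.0)


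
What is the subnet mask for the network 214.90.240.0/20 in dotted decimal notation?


/20 means 20 network bits, 12 host bits
Binary: 11111111111111111111000000000000
Mask: 255.255.240.0


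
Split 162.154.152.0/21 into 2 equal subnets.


New prefix = 21 + 1 = 22
Each subnet has 1024 addresses
  162.154.152.0/22
  162.154.156.0/22
Subnets: 162.154.152.0/22, 162.154.156.0/22


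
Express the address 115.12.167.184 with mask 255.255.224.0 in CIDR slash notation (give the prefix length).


Binary: 11111111.11111111.11100000.00000000
Count leading 1s
Prefix: /19


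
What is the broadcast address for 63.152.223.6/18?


Network: 63.152.192.0/18
Host bits = 14
Set all host bits to 1:
Broadcast: 63.152.255.255


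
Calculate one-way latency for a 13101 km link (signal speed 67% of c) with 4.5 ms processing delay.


Speed = 0.67 * 3e5 km/s = 201000 km/s
Propagation delay = 13101 / 201000 = 0.0652 s = 65.1791 ms
Processing delay = 4.5 ms
Total one-way latency = 69.6791 ms


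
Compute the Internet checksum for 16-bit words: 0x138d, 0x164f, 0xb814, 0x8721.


Sum all words (with carry folding):
+ 0x138d = 0x138d
+ 0x164f = 0x29dc
+ 0xb814 = 0xe1f0
+ 0x8721 = 0x6912
One's complement: ~0x6912
Checksum = 0x96ed


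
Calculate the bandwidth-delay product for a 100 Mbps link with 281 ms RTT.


BDP = bandwidth * RTT
= 100 Mbps * 281 ms
= 100 * 1e6 * 281 / 1000 bits
= 28100000 bits
= 3512500 bytes
= 3430.1758 KB
BDP = 28100000 bits (3512500 bytes)


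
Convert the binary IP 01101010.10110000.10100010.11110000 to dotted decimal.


01101010 = 106
10110000 = 176
10100010 = 162
11110000 = 240
IP: 106.176.162.240


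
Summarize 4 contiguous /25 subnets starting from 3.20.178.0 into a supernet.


Original prefix: /25
Number of subnets: 4 = 2^2
New prefix = 25 - 2 = 23
Supernet: 3.20.178.0/23


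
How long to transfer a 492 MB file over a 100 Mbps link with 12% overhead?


Effective throughput = 100 * (1 - 12/100) = 88 Mbps
File size in Mb = 492 * 8 = 3936 Mb
Time = 3936 / 88
Time = 44.7273 seconds


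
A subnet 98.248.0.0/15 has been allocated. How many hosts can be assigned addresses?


Host bits = 32 - 15 = 17
Total addresses = 2^17 = 131072
Usable = total - 2 (network and broadcast)
Usable hosts: 131070


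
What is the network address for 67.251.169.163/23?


IP:   01000011.11111011.10101001.10100011
Mask: 11111111.11111111.11111110.00000000
AND operation:
Net:  01000011.11111011.10101000.00000000
Network: 67.251.168.0/23


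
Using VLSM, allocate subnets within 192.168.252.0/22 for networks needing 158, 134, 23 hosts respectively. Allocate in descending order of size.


158 hosts -> /24 (254 usable): 192.168.252.0/24
134 hosts -> /24 (254 usable): 192.168.253.0/24
23 hosts -> /27 (30 usable): 192.168.254.0/27
Allocation: 192.168.252.0/24 (158 hosts, 254 usable); 192.168.253.0/24 (134 hosts, 254 usable); 192.168.254.0/27 (23 hosts, 30 usable)


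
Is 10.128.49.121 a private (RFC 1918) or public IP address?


RFC 1918 private ranges:
  10.0.0.0/8 (10.0.0.0 - 10.255.255.255)
  172.16.0.0/12 (172.16.0.0 - 172.31.255.255)
  192.168.0.0/16 (192.168.0.0 - 192.168.255.255)
Private (in 10.0.0.0/8)


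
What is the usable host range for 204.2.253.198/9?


Network: 204.0.0.0
Broadcast: 204.127.255.255
First usable = network + 1
Last usable = broadcast - 1
Range: 204.0.0.1 to 204.127.255.254


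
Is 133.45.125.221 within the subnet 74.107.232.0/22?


Subnet network: 74.107.232.0
Test IP AND mask: 133.45.124.0
No, 133.45.125.221 is not in 74.107.232.0/22


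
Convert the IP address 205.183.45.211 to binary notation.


205 = 11001101
183 = 10110111
45 = 00101101
211 = 11010011
Binary: 11001101.10110111.00101101.11010011


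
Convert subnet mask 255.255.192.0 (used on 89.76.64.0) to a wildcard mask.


Subnet mask: 255.255.192.0
Wildcard = 255.255.255.255 - subnet mask
255 - 255 = 0
255 - 255 = 0
255 - 192 = 63
255 - 0 = 255
Wildcard: 0.0.63.255


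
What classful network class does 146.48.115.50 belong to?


First octet: 146
Binary: 10010010
10xxxxxx -> Class B (128-191)
Class B, default mask 255.255.0.0 (/16)


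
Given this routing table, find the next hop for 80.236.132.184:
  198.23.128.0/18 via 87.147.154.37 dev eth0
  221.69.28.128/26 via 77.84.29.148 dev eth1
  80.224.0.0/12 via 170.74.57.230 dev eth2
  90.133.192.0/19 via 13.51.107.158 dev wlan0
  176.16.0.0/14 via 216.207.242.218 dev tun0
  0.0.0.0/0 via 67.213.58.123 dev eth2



Longest prefix match for 80.236.132.184:
  /18 198.23.128.0: no
  /26 221.69.28.128: no
  /12 80.224.0.0: MATCH
  /19 90.133.192.0: no
  /14 176.16.0.0: no
  /0 0.0.0.0: MATCH
Selected: next-hop 170.74.57.230 via eth2 (matched /12)


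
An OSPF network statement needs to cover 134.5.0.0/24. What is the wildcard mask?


Subnet mask: 255.255.255.0
Wildcard = 255.255.255.255 - subnet mask
255 - 255 = 0
255 - 255 = 0
255 - 255 = 0
255 - 0 = 255
Wildcard: 0.0.0.255


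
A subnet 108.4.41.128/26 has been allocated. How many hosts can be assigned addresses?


Host bits = 32 - 26 = 6
Total addresses = 2^6 = 64
Usable = total - 2 (network and broadcast)
Usable hosts: 62


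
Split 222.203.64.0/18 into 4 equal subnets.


New prefix = 18 + 2 = 20
Each subnet has 4096 addresses
  222.203.64.0/20
  222.203.80.0/20
  222.203.96.0/20
  222.203.112.0/20
Subnets: 222.203.64.0/20, 222.203.80.0/20, 222.203.96.0/20, 222.203.112.0/20


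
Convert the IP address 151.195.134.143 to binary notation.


151 = 10010111
195 = 11000011
134 = 10000110
143 = 10001111
Binary: 10010111.11000011.10000110.10001111


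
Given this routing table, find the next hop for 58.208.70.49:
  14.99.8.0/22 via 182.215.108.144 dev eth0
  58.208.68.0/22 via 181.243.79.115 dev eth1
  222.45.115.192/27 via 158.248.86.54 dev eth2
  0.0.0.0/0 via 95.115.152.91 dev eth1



Longest prefix match for 58.208.70.49:
  /22 14.99.8.0: no
  /22 58.208.68.0: MATCH
  /27 222.45.115.192: no
  /0 0.0.0.0: MATCH
Selected: next-hop 181.243.79.115 via eth1 (matched /22)


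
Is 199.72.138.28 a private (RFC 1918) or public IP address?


RFC 1918 private ranges:
  10.0.0.0/8 (10.0.0.0 - 10.255.255.255)
  172.16.0.0/12 (172.16.0.0 - 172.31.255.255)
  192.168.0.0/16 (192.168.0.0 - 192.168.255.255)
Public (not in any RFC 1918 range)


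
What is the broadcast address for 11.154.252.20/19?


Network: 11.154.224.0/19
Host bits = 13
Set all host bits to 1:
Broadcast: 11.154.255.255


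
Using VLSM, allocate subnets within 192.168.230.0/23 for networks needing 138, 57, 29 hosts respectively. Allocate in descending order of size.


138 hosts -> /24 (254 usable): 192.168.230.0/24
57 hosts -> /26 (62 usable): 192.168.231.0/26
29 hosts -> /27 (30 usable): 192.168.231.64/27
Allocation: 192.168.230.0/24 (138 hosts, 254 usable); 192.168.231.0/26 (57 hosts, 62 usable); 192.168.231.64/27 (29 hosts, 30 usable)


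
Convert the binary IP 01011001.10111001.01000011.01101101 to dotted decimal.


01011001 = 89
10111001 = 185
01000011 = 67
01101101 = 109
IP: 89.185.67.109


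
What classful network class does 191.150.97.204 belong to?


First octet: 191
Binary: 10111111
10xxxxxx -> Class B (128-191)
Class B, default mask 255.255.0.0 (/16)


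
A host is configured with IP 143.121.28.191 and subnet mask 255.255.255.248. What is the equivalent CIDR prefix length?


Binary: 11111111.11111111.11111111.11111000
Count leading 1s
Prefix: /29


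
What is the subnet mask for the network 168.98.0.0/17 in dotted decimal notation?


/17 means 17 network bits, 15 host bits
Binary: 11111111111111111000000000000000
Mask: 255.255.128.0


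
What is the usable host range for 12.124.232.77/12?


Network: 12.112.0.0
Broadcast: 12.127.255.255
First usable = network + 1
Last usable = broadcast - 1
Range: 12.112.0.1 to 12.127.255.254


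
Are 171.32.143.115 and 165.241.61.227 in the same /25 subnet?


Mask: 255.255.255.128
171.32.143.115 AND mask = 171.32.143.0
165.241.61.227 AND mask = 165.241.61.128
No, different subnets (171.32.143.0 vs 165.241.61.128)


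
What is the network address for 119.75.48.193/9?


IP:   01110111.01001011.00110000.11000001
Mask: 11111111.10000000.00000000.00000000
AND operation:
Net:  01110111.00000000.00000000.00000000
Network: 119.0.0.0/9


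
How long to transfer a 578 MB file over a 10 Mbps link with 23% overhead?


Effective throughput = 10 * (1 - 23/100) = 7.7 Mbps
File size in Mb = 578 * 8 = 4624 Mb
Time = 4624 / 7.7
Time = 600.5195 seconds


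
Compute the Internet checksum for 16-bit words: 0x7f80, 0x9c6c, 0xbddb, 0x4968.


Sum all words (with carry folding):
+ 0x7f80 = 0x7f80
+ 0x9c6c = 0x1bed
+ 0xbddb = 0xd9c8
+ 0x4968 = 0x2331
One's complement: ~0x2331
Checksum = 0xdcce


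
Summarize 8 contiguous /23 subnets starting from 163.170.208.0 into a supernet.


Original prefix: /23
Number of subnets: 8 = 2^3
New prefix = 23 - 3 = 20
Supernet: 163.170.208.0/20


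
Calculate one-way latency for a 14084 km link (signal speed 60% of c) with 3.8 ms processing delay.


Speed = 0.6 * 3e5 km/s = 180000 km/s
Propagation delay = 14084 / 180000 = 0.0782 s = 78.2444 ms
Processing delay = 3.8 ms
Total one-way latency = 82.0444 ms


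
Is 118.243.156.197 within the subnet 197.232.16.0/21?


Subnet network: 197.232.16.0
Test IP AND mask: 118.243.152.0
No, 118.243.156.197 is not in 197.232.16.0/21


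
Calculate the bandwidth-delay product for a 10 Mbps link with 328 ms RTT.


BDP = bandwidth * RTT
= 10 Mbps * 328 ms
= 10 * 1e6 * 328 / 1000 bits
= 3280000 bits
= 410000 bytes
= 400.3906 KB
BDP = 3280000 bits (410000 bytes)


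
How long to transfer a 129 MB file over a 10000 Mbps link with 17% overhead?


Effective throughput = 10000 * (1 - 17/100) = 8300 Mbps
File size in Mb = 129 * 8 = 1032 Mb
Time = 1032 / 8300
Time = 0.1243 seconds


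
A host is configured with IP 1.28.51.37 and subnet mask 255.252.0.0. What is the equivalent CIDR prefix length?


Binary: 11111111.11111100.00000000.00000000
Count leading 1s
Prefix: /14


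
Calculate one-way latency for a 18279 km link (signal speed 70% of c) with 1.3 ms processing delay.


Speed = 0.7 * 3e5 km/s = 210000 km/s
Propagation delay = 18279 / 210000 = 0.087 s = 87.0429 ms
Processing delay = 1.3 ms
Total one-way latency = 88.3429 ms


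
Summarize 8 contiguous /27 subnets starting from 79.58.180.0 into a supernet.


Original prefix: /27
Number of subnets: 8 = 2^3
New prefix = 27 - 3 = 24
Supernet: 79.58.180.0/24


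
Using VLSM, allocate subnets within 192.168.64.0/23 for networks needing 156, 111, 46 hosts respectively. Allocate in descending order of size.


156 hosts -> /24 (254 usable): 192.168.64.0/24
111 hosts -> /25 (126 usable): 192.168.65.0/25
46 hosts -> /26 (62 usable): 192.168.65.128/26
Allocation: 192.168.64.0/24 (156 hosts, 254 usable); 192.168.65.0/25 (111 hosts, 126 usable); 192.168.65.128/26 (46 hosts, 62 usable)


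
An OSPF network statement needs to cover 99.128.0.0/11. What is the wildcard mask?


Subnet mask: 255.224.0.0
Wildcard = 255.255.255.255 - subnet mask
255 - 255 = 0
255 - 224 = 31
255 - 0 = 255
255 - 0 = 255
Wildcard: 0.31.255.255


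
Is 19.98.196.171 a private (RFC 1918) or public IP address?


RFC 1918 private ranges:
  10.0.0.0/8 (10.0.0.0 - 10.255.255.255)
  172.16.0.0/12 (172.16.0.0 - 172.31.255.255)
  192.168.0.0/16 (192.168.0.0 - 192.168.255.255)
Public (not in any RFC 1918 range)


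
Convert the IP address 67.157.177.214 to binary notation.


67 = 01000011
157 = 10011101
177 = 10110001
214 = 11010110
Binary: 01000011.10011101.10110001.11010110


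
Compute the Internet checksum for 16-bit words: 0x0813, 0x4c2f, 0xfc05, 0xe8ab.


Sum all words (with carry folding):
+ 0x0813 = 0x0813
+ 0x4c2f = 0x5442
+ 0xfc05 = 0x5048
+ 0xe8ab = 0x38f4
One's complement: ~0x38f4
Checksum = 0xc70b


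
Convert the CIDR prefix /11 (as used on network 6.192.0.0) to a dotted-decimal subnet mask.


/11 means 11 network bits, 21 host bits
Binary: 11111111111000000000000000000000
Mask: 255.224.0.0


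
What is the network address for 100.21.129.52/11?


IP:   01100100.00010101.10000001.00110100
Mask: 11111111.11100000.00000000.00000000
AND operation:
Net:  01100100.00000000.00000000.00000000
Network: 100.0.0.0/11


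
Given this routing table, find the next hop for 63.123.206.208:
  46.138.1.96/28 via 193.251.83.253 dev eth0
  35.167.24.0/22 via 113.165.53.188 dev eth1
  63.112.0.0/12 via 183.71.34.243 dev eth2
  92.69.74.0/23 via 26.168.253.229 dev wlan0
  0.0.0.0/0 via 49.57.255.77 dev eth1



Longest prefix match for 63.123.206.208:
  /28 46.138.1.96: no
  /22 35.167.24.0: no
  /12 63.112.0.0: MATCH
  /23 92.69.74.0: no
  /0 0.0.0.0: MATCH
Selected: next-hop 183.71.34.243 via eth2 (matched /12)


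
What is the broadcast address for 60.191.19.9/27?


Network: 60.191.19.0/27
Host bits = 5
Set all host bits to 1:
Broadcast: 60.191.19.31


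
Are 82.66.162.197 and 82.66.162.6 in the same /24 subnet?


Mask: 255.255.255.0
82.66.162.197 AND mask = 82.66.162.0
82.66.162.6 AND mask = 82.66.162.0
Yes, same subnet (82.66.162.0)


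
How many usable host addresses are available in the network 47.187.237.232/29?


Host bits = 32 - 29 = 3
Total addresses = 2^3 = 8
Usable = total - 2 (network and broadcast)
Usable hosts: 6


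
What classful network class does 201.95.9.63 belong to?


First octet: 201
Binary: 11001001
110xxxxx -> Class C (192-223)
Class C, default mask 255.255.255.0 (/24)


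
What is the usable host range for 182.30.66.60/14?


Network: 182.28.0.0
Broadcast: 182.31.255.255
First usable = network + 1
Last usable = broadcast - 1
Range: 182.28.0.1 to 182.31.255.254


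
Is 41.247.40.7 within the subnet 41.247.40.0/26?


Subnet network: 41.247.40.0
Test IP AND mask: 41.247.40.0
Yes, 41.247.40.7 is in 41.247.40.0/26


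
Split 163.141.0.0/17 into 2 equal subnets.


New prefix = 17 + 1 = 18
Each subnet has 16384 addresses
  163.141.0.0/18
  163.141.64.0/18
Subnets: 163.141.0.0/18, 163.141.64.0/18


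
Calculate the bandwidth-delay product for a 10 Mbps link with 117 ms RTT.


BDP = bandwidth * RTT
= 10 Mbps * 117 ms
= 10 * 1e6 * 117 / 1000 bits
= 1170000 bits
= 146250 bytes
= 142.8223 KB
BDP = 1170000 bits (146250 bytes)


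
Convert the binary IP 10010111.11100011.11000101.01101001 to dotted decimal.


10010111 = 151
11100011 = 227
11000101 = 197
01101001 = 105
IP: 151.227.197.105


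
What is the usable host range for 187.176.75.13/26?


Network: 187.176.75.0
Broadcast: 187.176.75.63
First usable = network + 1
Last usable = broadcast - 1
Range: 187.176.75.1 to 187.176.75.62


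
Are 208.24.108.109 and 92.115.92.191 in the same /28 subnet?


Mask: 255.255.255.240
208.24.108.109 AND mask = 208.24.108.96
92.115.92.191 AND mask = 92.115.92.176
No, different subnets (208.24.108.96 vs 92.115.92.176)


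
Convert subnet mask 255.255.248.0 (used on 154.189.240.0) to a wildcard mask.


Subnet mask: 255.255.248.0
Wildcard = 255.255.255.255 - subnet mask
255 - 255 = 0
255 - 255 = 0
255 - 248 = 7
255 - 0 = 255
Wildcard: 0.0.7.255


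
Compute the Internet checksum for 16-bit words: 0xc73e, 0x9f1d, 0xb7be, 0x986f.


Sum all words (with carry folding):
+ 0xc73e = 0xc73e
+ 0x9f1d = 0x665c
+ 0xb7be = 0x1e1b
+ 0x986f = 0xb68a
One's complement: ~0xb68a
Checksum = 0x4975


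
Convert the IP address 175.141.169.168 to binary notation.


175 = 10101111
141 = 10001101
169 = 10101001
168 = 10101000
Binary: 10101111.10001101.10101001.10101000


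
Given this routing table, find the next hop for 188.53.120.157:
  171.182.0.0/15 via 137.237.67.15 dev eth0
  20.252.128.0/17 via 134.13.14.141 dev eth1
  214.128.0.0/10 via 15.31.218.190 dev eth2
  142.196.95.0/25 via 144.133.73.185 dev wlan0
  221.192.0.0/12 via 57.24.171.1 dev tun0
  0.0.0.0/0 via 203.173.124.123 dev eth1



Longest prefix match for 188.53.120.157:
  /15 171.182.0.0: no
  /17 20.252.128.0: no
  /10 214.128.0.0: no
  /25 142.196.95.0: no
  /12 221.192.0.0: no
  /0 0.0.0.0: MATCH
Selected: next-hop 203.173.124.123 via eth1 (matched /0)


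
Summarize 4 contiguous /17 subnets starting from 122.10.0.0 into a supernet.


Original prefix: /17
Number of subnets: 4 = 2^2
New prefix = 17 - 2 = 15
Supernet: 122.10.0.0/15


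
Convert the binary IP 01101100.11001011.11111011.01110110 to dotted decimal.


01101100 = 108
11001011 = 203
11111011 = 251
01110110 = 118
IP: 108.203.251.118


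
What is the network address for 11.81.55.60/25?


IP:   00001011.01010001.00110111.00111100
Mask: 11111111.11111111.11111111.10000000
AND operation:
Net:  00001011.01010001.00110111.00000000
Network: 11.81.55.0/25


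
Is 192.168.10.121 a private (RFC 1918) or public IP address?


RFC 1918 private ranges:
  10.0.0.0/8 (10.0.0.0 - 10.255.255.255)
  172.16.0.0/12 (172.16.0.0 - 172.31.255.255)
  192.168.0.0/16 (192.168.0.0 - 192.168.255.255)
Private (in 192.168.0.0/16)


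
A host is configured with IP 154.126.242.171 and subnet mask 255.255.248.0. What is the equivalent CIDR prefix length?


Binary: 11111111.11111111.11111000.00000000
Count leading 1s
Prefix: /21


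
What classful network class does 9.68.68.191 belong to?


First octet: 9
Binary: 00001001
0xxxxxxx -> Class A (1-126)
Class A, default mask 255.0.0.0 (/8)


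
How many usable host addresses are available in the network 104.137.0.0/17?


Host bits = 32 - 17 = 15
Total addresses = 2^15 = 32768
Usable = total - 2 (network and broadcast)
Usable hosts: 32766


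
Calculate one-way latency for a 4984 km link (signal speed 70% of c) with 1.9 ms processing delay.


Speed = 0.7 * 3e5 km/s = 210000 km/s
Propagation delay = 4984 / 210000 = 0.0237 s = 23.7333 ms
Processing delay = 1.9 ms
Total one-way latency = 25.6333 ms


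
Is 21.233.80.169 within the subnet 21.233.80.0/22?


Subnet network: 21.233.80.0
Test IP AND mask: 21.233.80.0
Yes, 21.233.80.169 is in 21.233.80.0/22


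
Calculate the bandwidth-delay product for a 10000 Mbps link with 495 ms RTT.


BDP = bandwidth * RTT
= 10000 Mbps * 495 ms
= 10000 * 1e6 * 495 / 1000 bits
= 4950000000 bits
= 618750000 bytes
= 604248.0469 KB
BDP = 4950000000 bits (618750000 bytes)


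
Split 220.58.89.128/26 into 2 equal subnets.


New prefix = 26 + 1 = 27
Each subnet has 32 addresses
  220.58.89.128/27
  220.58.89.160/27
Subnets: 220.58.89.128/27, 220.58.89.160/27


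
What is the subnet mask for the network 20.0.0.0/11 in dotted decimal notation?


/11 means 11 network bits, 21 host bits
Binary: 11111111111000000000000000000000
Mask: 255.224.0.0


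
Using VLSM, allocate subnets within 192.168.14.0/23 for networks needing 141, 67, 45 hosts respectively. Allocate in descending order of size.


141 hosts -> /24 (254 usable): 192.168.14.0/24
67 hosts -> /25 (126 usable): 192.168.15.0/25
45 hosts -> /26 (62 usable): 192.168.15.128/26
Allocation: 192.168.14.0/24 (141 hosts, 254 usable); 192.168.15.0/25 (67 hosts, 126 usable); 192.168.15.128/26 (45 hosts, 62 usable)


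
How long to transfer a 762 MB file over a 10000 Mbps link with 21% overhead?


Effective throughput = 10000 * (1 - 21/100) = 7900 Mbps
File size in Mb = 762 * 8 = 6096 Mb
Time = 6096 / 7900
Time = 0.7716 seconds


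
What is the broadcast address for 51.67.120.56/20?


Network: 51.67.112.0/20
Host bits = 12
Set all host bits to 1:
Broadcast: 51.67.127.255


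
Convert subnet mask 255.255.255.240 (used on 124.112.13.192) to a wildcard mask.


Subnet mask: 255.255.255.240
Wildcard = 255.255.255.255 - subnet mask
255 - 255 = 0
255 - 255 = 0
255 - 255 = 0
255 - 240 = 15
Wildcard: 0.0.0.15


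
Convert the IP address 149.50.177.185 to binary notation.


149 = 10010101
50 = 00110010
177 = 10110001
185 = 10111001
Binary: 10010101.00110010.10110001.10111001


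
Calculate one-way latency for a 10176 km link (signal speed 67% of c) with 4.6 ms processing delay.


Speed = 0.67 * 3e5 km/s = 201000 km/s
Propagation delay = 10176 / 201000 = 0.0506 s = 50.6269 ms
Processing delay = 4.6 ms
Total one-way latency = 55.2269 ms


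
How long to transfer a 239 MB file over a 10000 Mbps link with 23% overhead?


Effective throughput = 10000 * (1 - 23/100) = 7700 Mbps
File size in Mb = 239 * 8 = 1912 Mb
Time = 1912 / 7700
Time = 0.2483 seconds


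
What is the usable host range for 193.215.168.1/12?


Network: 193.208.0.0
Broadcast: 193.223.255.255
First usable = network + 1
Last usable = broadcast - 1
Range: 193.208.0.1 to 193.223.255.254


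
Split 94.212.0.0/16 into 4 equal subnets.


New prefix = 16 + 2 = 18
Each subnet has 16384 addresses
  94.212.0.0/18
  94.212.64.0/18
  94.212.128.0/18
  94.212.192.0/18
Subnets: 94.212.0.0/18, 94.212.64.0/18, 94.212.128.0/18, 94.212.192.0/18


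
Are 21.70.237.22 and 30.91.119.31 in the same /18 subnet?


Mask: 255.255.192.0
21.70.237.22 AND mask = 21.70.192.0
30.91.119.31 AND mask = 30.91.64.0
No, different subnets (21.70.192.0 vs 30.91.64.0)


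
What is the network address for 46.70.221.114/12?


IP:   00101110.01000110.11011101.01110010
Mask: 11111111.11110000.00000000.00000000
AND operation:
Net:  00101110.01000000.00000000.00000000
Network: 46.64.0.0/12


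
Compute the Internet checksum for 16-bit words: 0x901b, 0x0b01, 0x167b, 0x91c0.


Sum all words (with carry folding):
+ 0x901b = 0x901b
+ 0x0b01 = 0x9b1c
+ 0x167b = 0xb197
+ 0x91c0 = 0x4358
One's complement: ~0x4358
Checksum = 0xbca7
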